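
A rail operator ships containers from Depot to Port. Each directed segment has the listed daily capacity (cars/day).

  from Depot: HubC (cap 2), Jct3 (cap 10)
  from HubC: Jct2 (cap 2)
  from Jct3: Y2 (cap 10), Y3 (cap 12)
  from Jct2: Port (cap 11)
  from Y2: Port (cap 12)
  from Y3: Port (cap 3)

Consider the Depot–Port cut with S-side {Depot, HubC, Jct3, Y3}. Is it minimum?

No — its capacity is 15, but the minimum cut has capacity 12.

Given cut capacity: 2 + 10 + 3 = 15.
Augment Depot→HubC→Jct2→Port: bottleneck 2, flow now 2.
Augment Depot→Jct3→Y2→Port: bottleneck 10, flow now 12.
No augmenting path remains; maximum flow = 12.
In the residual graph, reachable from Depot: {Depot}.
Min-cut edges: Depot→HubC (2), Depot→Jct3 (10); capacity 2 + 10 = 12.
Cut capacity 15 exceeds the max flow 12, so it is not minimum.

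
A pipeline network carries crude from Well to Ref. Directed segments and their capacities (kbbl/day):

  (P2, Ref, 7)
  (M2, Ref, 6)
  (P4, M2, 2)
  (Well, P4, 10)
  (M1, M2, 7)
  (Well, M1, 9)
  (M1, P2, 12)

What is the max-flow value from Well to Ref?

Augment Well→P4→M2→Ref: bottleneck 2, flow now 2.
Augment Well→M1→P2→Ref: bottleneck 7, flow now 9.
Augment Well→M1→M2→Ref: bottleneck 2, flow now 11.
No augmenting path remains; maximum flow = 11.
In the residual graph, reachable from Well: {Well, P4}.
Min-cut edges: Well→M1 (9), P4→M2 (2); capacity 9 + 2 = 11.
This cut is saturated, so no flow can exceed 11.

11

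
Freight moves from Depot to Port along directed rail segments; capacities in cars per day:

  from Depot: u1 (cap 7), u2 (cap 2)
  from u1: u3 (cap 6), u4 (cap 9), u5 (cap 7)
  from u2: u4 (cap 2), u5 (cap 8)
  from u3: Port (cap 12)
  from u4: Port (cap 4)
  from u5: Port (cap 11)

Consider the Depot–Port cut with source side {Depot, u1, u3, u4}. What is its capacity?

25

Edges leaving {Depot, u1, u3, u4}: Depot→u2 (2), u1→u5 (7), u3→Port (12), u4→Port (4).
Cut capacity = 2 + 7 + 12 + 4 = 25.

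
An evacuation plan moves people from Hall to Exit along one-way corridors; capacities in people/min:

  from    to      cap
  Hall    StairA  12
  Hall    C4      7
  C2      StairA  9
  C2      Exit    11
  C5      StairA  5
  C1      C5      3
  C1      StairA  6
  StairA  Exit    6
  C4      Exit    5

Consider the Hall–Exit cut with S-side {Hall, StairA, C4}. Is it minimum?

Given cut capacity: 6 + 5 = 11.
Augment Hall→StairA→Exit: bottleneck 6, flow now 6.
Augment Hall→C4→Exit: bottleneck 5, flow now 11.
No augmenting path remains; maximum flow = 11.
Cut capacity 11 equals the max flow, so it is a minimum cut.

Yes — it is a minimum cut (capacity 11).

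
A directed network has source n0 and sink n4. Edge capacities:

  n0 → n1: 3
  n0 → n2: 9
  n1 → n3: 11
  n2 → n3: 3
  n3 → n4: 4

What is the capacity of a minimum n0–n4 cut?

4

Augment n0→n1→n3→n4: bottleneck 3, flow now 3.
Augment n0→n2→n3→n4: bottleneck 1, flow now 4.
No augmenting path remains; maximum flow = 4.
By max-flow min-cut, the minimum cut capacity equals the max flow.
In the residual graph, reachable from n0: {n0, n1, n2, n3}.
Min-cut edges: n3→n4 (4); capacity 4 = 4.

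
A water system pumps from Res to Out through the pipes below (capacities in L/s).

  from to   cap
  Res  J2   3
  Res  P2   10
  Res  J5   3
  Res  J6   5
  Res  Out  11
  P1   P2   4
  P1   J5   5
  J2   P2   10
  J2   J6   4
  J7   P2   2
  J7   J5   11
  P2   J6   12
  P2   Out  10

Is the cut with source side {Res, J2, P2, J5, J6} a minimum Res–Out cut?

Given cut capacity: 11 + 10 = 21.
Augment Res→Out: bottleneck 11, flow now 11.
Augment Res→P2→Out: bottleneck 10, flow now 21.
No augmenting path remains; maximum flow = 21.
Cut capacity 21 equals the max flow, so it is a minimum cut.

Yes — it is a minimum cut (capacity 21).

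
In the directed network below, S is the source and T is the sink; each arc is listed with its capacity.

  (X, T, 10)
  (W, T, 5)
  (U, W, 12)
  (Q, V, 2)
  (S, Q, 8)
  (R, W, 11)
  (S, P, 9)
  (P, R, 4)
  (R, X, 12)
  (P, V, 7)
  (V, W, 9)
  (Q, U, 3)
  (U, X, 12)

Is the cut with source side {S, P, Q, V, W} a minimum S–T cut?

Yes — it is a minimum cut (capacity 12).

Given cut capacity: 4 + 3 + 5 = 12.
Augment S→P→R→W→T: bottleneck 4, flow now 4.
Augment S→P→V→W→T: bottleneck 1, flow now 5.
Augment S→Q→U→X→T: bottleneck 3, flow now 8.
Augment S→P→V→W→R→X→T: bottleneck 4, flow now 12. (uses reverse residual edge)
No augmenting path remains; maximum flow = 12.
Cut capacity 12 equals the max flow, so it is a minimum cut.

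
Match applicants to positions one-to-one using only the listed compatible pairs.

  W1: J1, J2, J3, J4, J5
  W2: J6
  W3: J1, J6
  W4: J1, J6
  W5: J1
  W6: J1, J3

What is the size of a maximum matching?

4

Unit-capacity flow: source→left, listed edges, right→sink; max matching = max flow.
Augmenting path W1→J1 (+1); matched 1.
Augmenting path W2→J6 (+1); matched 2.
Augmenting path W6→J3 (+1); matched 3.
Augmenting path W3→J1→W1→J2 (+1); matched 4.
No augmenting path remains; maximum matching = 4.
König certificate: {W1, W6, J1, J6} is a vertex cover of size 4 (every listed pair touches it), so no matching can be larger.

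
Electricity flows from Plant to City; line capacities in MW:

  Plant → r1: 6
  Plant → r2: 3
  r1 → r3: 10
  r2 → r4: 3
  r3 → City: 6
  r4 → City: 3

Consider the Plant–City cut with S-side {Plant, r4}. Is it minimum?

Given cut capacity: 6 + 3 + 3 = 12.
Augment Plant→r1→r3→City: bottleneck 6, flow now 6.
Augment Plant→r2→r4→City: bottleneck 3, flow now 9.
No augmenting path remains; maximum flow = 9.
In the residual graph, reachable from Plant: {Plant}.
Min-cut edges: Plant→r1 (6), Plant→r2 (3); capacity 6 + 3 = 9.
Cut capacity 12 exceeds the max flow 9, so it is not minimum.

No — its capacity is 12, but the minimum cut has capacity 9.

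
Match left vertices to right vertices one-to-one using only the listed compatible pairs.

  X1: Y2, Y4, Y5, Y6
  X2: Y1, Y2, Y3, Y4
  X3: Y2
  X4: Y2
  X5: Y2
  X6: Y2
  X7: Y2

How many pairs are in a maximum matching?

Unit-capacity flow: source→left, listed edges, right→sink; max matching = max flow.
Augmenting path X1→Y2 (+1); matched 1.
Augmenting path X2→Y1 (+1); matched 2.
Augmenting path X3→Y2→X1→Y4 (+1); matched 3.
No augmenting path remains; maximum matching = 3.
König certificate: {X1, X2, Y2} is a vertex cover of size 3 (every listed pair touches it), so no matching can be larger.

3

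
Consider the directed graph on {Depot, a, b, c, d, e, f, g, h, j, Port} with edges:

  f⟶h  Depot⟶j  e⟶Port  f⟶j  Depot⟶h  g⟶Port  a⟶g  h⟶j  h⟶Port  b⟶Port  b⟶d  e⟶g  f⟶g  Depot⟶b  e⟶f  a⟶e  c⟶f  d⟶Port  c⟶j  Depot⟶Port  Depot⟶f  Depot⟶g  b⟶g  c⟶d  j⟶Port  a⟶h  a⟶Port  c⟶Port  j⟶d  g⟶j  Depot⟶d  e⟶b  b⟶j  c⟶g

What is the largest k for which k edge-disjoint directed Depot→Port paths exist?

Assign every edge capacity 1; by Menger, the answer equals the max flow.
Path Depot→Port (+1); total 1.
Path Depot→b→Port (+1); total 2.
Path Depot→d→Port (+1); total 3.
Path Depot→g→Port (+1); total 4.
Path Depot→h→Port (+1); total 5.
Path Depot→j→Port (+1); total 6.
No residual Depot→Port path; max flow = 6.
Certifying cut of size 6: {Depot→Port, Depot→b, d→Port, g→Port, h→Port, j→Port}.

6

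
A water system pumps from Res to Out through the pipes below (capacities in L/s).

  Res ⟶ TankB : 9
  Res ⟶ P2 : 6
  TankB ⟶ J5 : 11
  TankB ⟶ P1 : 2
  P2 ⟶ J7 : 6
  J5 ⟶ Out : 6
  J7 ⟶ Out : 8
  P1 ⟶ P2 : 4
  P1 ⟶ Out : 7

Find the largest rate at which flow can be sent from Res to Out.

Augment Res→TankB→J5→Out: bottleneck 6, flow now 6.
Augment Res→TankB→P1→Out: bottleneck 2, flow now 8.
Augment Res→P2→J7→Out: bottleneck 6, flow now 14.
No augmenting path remains; maximum flow = 14.
In the residual graph, reachable from Res: {Res, TankB, J5}.
Min-cut edges: Res→P2 (6), TankB→P1 (2), J5→Out (6); capacity 6 + 2 + 6 = 14.
This cut is saturated, so no flow can exceed 14.

14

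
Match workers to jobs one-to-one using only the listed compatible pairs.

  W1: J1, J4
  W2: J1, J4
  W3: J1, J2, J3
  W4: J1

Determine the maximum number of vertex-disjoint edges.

3

Unit-capacity flow: source→left, listed edges, right→sink; max matching = max flow.
Augmenting path W1→J1 (+1); matched 1.
Augmenting path W2→J4 (+1); matched 2.
Augmenting path W3→J2 (+1); matched 3.
No augmenting path remains; maximum matching = 3.
König certificate: {W3, J1, J4} is a vertex cover of size 3 (every listed pair touches it), so no matching can be larger.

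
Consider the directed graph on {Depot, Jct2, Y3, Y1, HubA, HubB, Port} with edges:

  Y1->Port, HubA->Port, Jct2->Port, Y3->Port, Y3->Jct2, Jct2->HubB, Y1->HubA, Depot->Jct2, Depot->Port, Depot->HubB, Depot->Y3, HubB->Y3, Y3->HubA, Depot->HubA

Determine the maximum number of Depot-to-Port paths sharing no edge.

4

Assign every edge capacity 1; by Menger, the answer equals the max flow.
Path Depot→Port (+1); total 1.
Path Depot→Jct2→Port (+1); total 2.
Path Depot→Y3→Port (+1); total 3.
Path Depot→HubA→Port (+1); total 4.
No residual Depot→Port path; max flow = 4.
Certifying cut of size 4: {Depot→Port, HubA→Port, Jct2→Port, Y3→Port}.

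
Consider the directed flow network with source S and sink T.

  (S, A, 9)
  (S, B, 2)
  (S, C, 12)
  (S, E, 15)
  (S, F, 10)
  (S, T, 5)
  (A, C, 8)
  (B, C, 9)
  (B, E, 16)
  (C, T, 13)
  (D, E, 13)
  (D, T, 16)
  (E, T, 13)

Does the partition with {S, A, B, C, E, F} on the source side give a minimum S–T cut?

Given cut capacity: 5 + 13 + 13 = 31.
Augment S→T: bottleneck 5, flow now 5.
Augment S→C→T: bottleneck 12, flow now 17.
Augment S→E→T: bottleneck 13, flow now 30.
Augment S→A→C→T: bottleneck 1, flow now 31.
No augmenting path remains; maximum flow = 31.
Cut capacity 31 equals the max flow, so it is a minimum cut.

Yes — it is a minimum cut (capacity 31).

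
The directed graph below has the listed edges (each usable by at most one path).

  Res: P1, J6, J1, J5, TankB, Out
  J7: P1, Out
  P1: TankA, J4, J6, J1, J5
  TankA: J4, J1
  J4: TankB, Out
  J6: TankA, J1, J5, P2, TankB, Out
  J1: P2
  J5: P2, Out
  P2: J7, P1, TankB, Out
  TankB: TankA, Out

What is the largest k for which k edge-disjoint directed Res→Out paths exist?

Assign every edge capacity 1; by Menger, the answer equals the max flow.
Path Res→Out (+1); total 1.
Path Res→J6→Out (+1); total 2.
Path Res→J5→Out (+1); total 3.
Path Res→TankB→Out (+1); total 4.
Path Res→P1→J4→Out (+1); total 5.
Path Res→J1→P2→Out (+1); total 6.
No residual Res→Out path; max flow = 6.
Certifying cut of size 6: {Res→J1, Res→J5, Res→J6, Res→Out, Res→P1, Res→TankB}.

6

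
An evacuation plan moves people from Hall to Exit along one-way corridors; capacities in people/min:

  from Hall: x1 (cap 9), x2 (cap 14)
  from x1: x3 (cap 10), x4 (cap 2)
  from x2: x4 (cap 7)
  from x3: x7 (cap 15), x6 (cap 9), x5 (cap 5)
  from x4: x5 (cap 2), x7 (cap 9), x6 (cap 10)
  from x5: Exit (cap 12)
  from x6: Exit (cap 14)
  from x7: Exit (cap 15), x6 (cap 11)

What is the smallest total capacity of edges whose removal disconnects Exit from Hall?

Augment Hall→x1→x3→x5→Exit: bottleneck 5, flow now 5.
Augment Hall→x1→x3→x6→Exit: bottleneck 4, flow now 9.
Augment Hall→x2→x4→x5→Exit: bottleneck 2, flow now 11.
Augment Hall→x2→x4→x6→Exit: bottleneck 5, flow now 16.
No augmenting path remains; maximum flow = 16.
By max-flow min-cut, the minimum cut capacity equals the max flow.
In the residual graph, reachable from Hall: {Hall, x2}.
Min-cut edges: Hall→x1 (9), x2→x4 (7); capacity 9 + 7 = 16.

16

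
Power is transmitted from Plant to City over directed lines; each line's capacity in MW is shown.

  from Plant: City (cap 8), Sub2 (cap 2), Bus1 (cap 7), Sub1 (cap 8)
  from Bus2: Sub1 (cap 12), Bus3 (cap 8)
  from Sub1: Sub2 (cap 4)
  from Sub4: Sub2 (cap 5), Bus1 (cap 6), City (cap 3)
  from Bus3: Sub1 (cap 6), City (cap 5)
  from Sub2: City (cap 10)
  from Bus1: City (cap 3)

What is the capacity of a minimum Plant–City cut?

Augment Plant→City: bottleneck 8, flow now 8.
Augment Plant→Sub2→City: bottleneck 2, flow now 10.
Augment Plant→Bus1→City: bottleneck 3, flow now 13.
Augment Plant→Sub1→Sub2→City: bottleneck 4, flow now 17.
No augmenting path remains; maximum flow = 17.
By max-flow min-cut, the minimum cut capacity equals the max flow.
In the residual graph, reachable from Plant: {Plant, Sub1, Bus1}.
Min-cut edges: Plant→Sub2 (2), Plant→City (8), Sub1→Sub2 (4), Bus1→City (3); capacity 2 + 8 + 4 + 3 = 17.

17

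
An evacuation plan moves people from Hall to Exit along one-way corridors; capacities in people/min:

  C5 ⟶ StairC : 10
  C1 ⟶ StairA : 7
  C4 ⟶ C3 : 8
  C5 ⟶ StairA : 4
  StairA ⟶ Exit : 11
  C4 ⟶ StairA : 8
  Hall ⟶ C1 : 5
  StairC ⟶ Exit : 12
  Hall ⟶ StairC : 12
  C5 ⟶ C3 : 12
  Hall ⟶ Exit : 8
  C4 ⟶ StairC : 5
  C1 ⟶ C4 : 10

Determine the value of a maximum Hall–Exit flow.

25

Augment Hall→Exit: bottleneck 8, flow now 8.
Augment Hall→StairC→Exit: bottleneck 12, flow now 20.
Augment Hall→C1→StairA→Exit: bottleneck 5, flow now 25.
No augmenting path remains; maximum flow = 25.
In the residual graph, reachable from Hall: {Hall}.
Min-cut edges: Hall→C1 (5), Hall→StairC (12), Hall→Exit (8); capacity 5 + 12 + 8 = 25.
This cut is saturated, so no flow can exceed 25.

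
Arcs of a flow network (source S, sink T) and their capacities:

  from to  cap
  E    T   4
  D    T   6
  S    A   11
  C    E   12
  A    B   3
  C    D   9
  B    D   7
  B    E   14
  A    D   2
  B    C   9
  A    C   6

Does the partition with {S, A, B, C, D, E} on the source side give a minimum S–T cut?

Yes — it is a minimum cut (capacity 10).

Given cut capacity: 6 + 4 = 10.
Augment S→A→D→T: bottleneck 2, flow now 2.
Augment S→A→B→D→T: bottleneck 3, flow now 5.
Augment S→A→C→D→T: bottleneck 1, flow now 6.
Augment S→A→C→E→T: bottleneck 4, flow now 10.
No augmenting path remains; maximum flow = 10.
Cut capacity 10 equals the max flow, so it is a minimum cut.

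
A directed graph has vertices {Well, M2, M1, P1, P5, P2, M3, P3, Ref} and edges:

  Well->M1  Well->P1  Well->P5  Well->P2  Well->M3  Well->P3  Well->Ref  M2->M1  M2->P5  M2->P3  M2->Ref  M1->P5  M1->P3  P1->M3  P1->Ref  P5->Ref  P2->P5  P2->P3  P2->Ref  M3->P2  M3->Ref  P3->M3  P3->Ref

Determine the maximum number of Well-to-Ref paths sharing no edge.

Assign every edge capacity 1; by Menger, the answer equals the max flow.
Path Well→Ref (+1); total 1.
Path Well→P1→Ref (+1); total 2.
Path Well→P5→Ref (+1); total 3.
Path Well→P2→Ref (+1); total 4.
Path Well→M3→Ref (+1); total 5.
Path Well→P3→Ref (+1); total 6.
No residual Well→Ref path; max flow = 6.
Certifying cut of size 6: {M3→Ref, P2→Ref, P3→Ref, P5→Ref, Well→P1, Well→Ref}.

6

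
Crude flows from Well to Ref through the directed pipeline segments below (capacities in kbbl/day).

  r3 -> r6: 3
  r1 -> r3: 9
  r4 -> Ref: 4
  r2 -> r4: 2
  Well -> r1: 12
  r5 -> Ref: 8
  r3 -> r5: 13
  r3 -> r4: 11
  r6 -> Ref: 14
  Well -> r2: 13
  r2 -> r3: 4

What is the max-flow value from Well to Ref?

15

Augment Well→r2→r4→Ref: bottleneck 2, flow now 2.
Augment Well→r1→r3→r4→Ref: bottleneck 2, flow now 4.
Augment Well→r1→r3→r5→Ref: bottleneck 7, flow now 11.
Augment Well→r2→r3→r5→Ref: bottleneck 1, flow now 12.
Augment Well→r2→r3→r6→Ref: bottleneck 3, flow now 15.
No augmenting path remains; maximum flow = 15.
In the residual graph, reachable from Well: {Well, r1, r2}.
Min-cut edges: r1→r3 (9), r2→r3 (4), r2→r4 (2); capacity 9 + 4 + 2 = 15.
This cut is saturated, so no flow can exceed 15.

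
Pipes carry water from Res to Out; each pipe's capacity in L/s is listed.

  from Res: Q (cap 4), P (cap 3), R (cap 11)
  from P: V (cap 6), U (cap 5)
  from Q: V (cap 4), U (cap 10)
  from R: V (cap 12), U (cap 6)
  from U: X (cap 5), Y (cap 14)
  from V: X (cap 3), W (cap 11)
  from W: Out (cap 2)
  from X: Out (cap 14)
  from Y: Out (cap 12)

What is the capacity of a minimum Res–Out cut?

18

Augment Res→P→U→X→Out: bottleneck 3, flow now 3.
Augment Res→Q→U→X→Out: bottleneck 2, flow now 5.
Augment Res→Q→U→Y→Out: bottleneck 2, flow now 7.
Augment Res→R→U→Y→Out: bottleneck 6, flow now 13.
Augment Res→R→V→W→Out: bottleneck 2, flow now 15.
Augment Res→R→V→X→Out: bottleneck 3, flow now 18.
No augmenting path remains; maximum flow = 18.
By max-flow min-cut, the minimum cut capacity equals the max flow.
In the residual graph, reachable from Res: {Res}.
Min-cut edges: Res→P (3), Res→Q (4), Res→R (11); capacity 3 + 4 + 11 = 18.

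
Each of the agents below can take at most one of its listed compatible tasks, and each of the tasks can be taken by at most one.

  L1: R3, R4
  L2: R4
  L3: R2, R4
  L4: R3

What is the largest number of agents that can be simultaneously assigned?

3

Unit-capacity flow: source→left, listed edges, right→sink; max matching = max flow.
Augmenting path L1→R3 (+1); matched 1.
Augmenting path L2→R4 (+1); matched 2.
Augmenting path L3→R2 (+1); matched 3.
No augmenting path remains; maximum matching = 3.
König certificate: {L3, R3, R4} is a vertex cover of size 3 (every listed pair touches it), so no matching can be larger.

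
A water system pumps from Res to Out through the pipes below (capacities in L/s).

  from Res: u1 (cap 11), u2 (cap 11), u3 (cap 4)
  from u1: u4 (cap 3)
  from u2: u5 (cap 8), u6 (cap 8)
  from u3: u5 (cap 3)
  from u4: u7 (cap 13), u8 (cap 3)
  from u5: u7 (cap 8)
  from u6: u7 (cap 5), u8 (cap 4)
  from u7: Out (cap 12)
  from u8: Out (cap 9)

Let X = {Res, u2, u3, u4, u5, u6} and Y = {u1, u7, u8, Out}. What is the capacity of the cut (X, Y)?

44

Edges leaving {Res, u2, u3, u4, u5, u6}: Res→u1 (11), u4→u7 (13), u4→u8 (3), u5→u7 (8), u6→u7 (5), u6→u8 (4).
Cut capacity = 11 + 13 + 3 + 8 + 5 + 4 = 44.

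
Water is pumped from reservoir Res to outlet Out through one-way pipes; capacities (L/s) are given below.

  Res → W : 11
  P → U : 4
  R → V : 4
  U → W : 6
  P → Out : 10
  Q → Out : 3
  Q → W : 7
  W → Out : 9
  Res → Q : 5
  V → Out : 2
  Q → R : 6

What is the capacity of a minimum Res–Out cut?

Augment Res→Q→Out: bottleneck 3, flow now 3.
Augment Res→W→Out: bottleneck 9, flow now 12.
Augment Res→Q→R→V→Out: bottleneck 2, flow now 14.
No augmenting path remains; maximum flow = 14.
By max-flow min-cut, the minimum cut capacity equals the max flow.
In the residual graph, reachable from Res: {Res, W}.
Min-cut edges: Res→Q (5), W→Out (9); capacity 5 + 9 = 14.

14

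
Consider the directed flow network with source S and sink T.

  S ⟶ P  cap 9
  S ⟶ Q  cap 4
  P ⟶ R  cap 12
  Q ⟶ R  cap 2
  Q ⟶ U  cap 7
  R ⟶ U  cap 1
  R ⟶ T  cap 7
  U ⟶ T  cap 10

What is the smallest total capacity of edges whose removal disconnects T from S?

Augment S→P→R→T: bottleneck 7, flow now 7.
Augment S→Q→U→T: bottleneck 4, flow now 11.
Augment S→P→R→U→T: bottleneck 1, flow now 12.
No augmenting path remains; maximum flow = 12.
By max-flow min-cut, the minimum cut capacity equals the max flow.
In the residual graph, reachable from S: {S, P, R}.
Min-cut edges: S→Q (4), R→U (1), R→T (7); capacity 4 + 1 + 7 = 12.

12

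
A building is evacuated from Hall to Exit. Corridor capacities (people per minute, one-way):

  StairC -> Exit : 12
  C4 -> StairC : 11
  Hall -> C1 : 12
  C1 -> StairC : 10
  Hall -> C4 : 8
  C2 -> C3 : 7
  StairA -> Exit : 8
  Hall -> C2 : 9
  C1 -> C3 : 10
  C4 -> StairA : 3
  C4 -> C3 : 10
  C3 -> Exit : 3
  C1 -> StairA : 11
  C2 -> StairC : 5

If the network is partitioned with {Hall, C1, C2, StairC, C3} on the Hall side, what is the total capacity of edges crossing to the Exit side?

Edges leaving {Hall, C1, C2, StairC, C3}: Hall→C4 (8), C1→StairA (11), StairC→Exit (12), C3→Exit (3).
Cut capacity = 8 + 11 + 12 + 3 = 34.

34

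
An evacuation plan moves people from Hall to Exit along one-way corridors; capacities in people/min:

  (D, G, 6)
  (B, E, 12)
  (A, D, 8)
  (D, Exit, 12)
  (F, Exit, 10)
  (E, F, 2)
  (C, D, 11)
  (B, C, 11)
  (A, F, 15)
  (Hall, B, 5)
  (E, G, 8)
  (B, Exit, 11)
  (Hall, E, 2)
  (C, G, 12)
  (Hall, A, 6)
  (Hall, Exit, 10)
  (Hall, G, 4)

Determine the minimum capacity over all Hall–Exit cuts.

23

Augment Hall→Exit: bottleneck 10, flow now 10.
Augment Hall→B→Exit: bottleneck 5, flow now 15.
Augment Hall→A→D→Exit: bottleneck 6, flow now 21.
Augment Hall→E→F→Exit: bottleneck 2, flow now 23.
No augmenting path remains; maximum flow = 23.
By max-flow min-cut, the minimum cut capacity equals the max flow.
In the residual graph, reachable from Hall: {Hall, G}.
Min-cut edges: Hall→A (6), Hall→B (5), Hall→E (2), Hall→Exit (10); capacity 6 + 5 + 2 + 10 = 23.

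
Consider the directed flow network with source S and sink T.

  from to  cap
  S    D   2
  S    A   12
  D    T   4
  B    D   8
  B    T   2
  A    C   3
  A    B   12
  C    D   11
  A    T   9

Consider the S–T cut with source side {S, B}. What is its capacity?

24

Edges leaving {S, B}: S→A (12), S→D (2), B→D (8), B→T (2).
Cut capacity = 12 + 2 + 8 + 2 = 24.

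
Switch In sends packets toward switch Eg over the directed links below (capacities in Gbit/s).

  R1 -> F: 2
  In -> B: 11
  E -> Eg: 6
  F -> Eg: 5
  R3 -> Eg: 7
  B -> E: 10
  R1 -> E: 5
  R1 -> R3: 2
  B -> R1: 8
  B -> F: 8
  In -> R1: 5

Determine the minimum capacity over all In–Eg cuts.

Augment In→B→F→Eg: bottleneck 5, flow now 5.
Augment In→B→E→Eg: bottleneck 6, flow now 11.
Augment In→R1→R3→Eg: bottleneck 2, flow now 13.
No augmenting path remains; maximum flow = 13.
By max-flow min-cut, the minimum cut capacity equals the max flow.
In the residual graph, reachable from In: {In, B, R1, F, E}.
Min-cut edges: R1→R3 (2), F→Eg (5), E→Eg (6); capacity 2 + 5 + 6 = 13.

13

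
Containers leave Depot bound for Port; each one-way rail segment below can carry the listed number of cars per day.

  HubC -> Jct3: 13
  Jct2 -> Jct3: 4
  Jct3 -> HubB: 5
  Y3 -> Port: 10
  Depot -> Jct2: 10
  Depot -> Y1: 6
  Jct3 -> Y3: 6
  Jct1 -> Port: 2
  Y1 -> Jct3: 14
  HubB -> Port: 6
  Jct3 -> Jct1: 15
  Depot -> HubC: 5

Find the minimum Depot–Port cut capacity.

Augment Depot→Y1→Jct3→HubB→Port: bottleneck 5, flow now 5.
Augment Depot→Y1→Jct3→Y3→Port: bottleneck 1, flow now 6.
Augment Depot→HubC→Jct3→Y3→Port: bottleneck 5, flow now 11.
Augment Depot→Jct2→Jct3→Jct1→Port: bottleneck 2, flow now 13.
No augmenting path remains; maximum flow = 13.
By max-flow min-cut, the minimum cut capacity equals the max flow.
In the residual graph, reachable from Depot: {Depot, Y1, HubC, Jct2, Jct3, Jct1}.
Min-cut edges: Jct3→HubB (5), Jct3→Y3 (6), Jct1→Port (2); capacity 5 + 6 + 2 = 13.

13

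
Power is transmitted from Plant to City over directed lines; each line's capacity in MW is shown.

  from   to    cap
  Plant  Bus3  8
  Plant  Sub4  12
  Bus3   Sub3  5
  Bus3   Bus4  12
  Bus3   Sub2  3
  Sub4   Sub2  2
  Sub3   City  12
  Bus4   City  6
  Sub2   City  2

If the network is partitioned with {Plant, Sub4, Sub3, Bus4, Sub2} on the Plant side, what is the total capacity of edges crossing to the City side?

28

Edges leaving {Plant, Sub4, Sub3, Bus4, Sub2}: Plant→Bus3 (8), Sub3→City (12), Bus4→City (6), Sub2→City (2).
Cut capacity = 8 + 12 + 6 + 2 = 28.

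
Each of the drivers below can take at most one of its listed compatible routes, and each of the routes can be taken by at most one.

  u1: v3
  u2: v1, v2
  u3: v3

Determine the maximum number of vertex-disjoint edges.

Unit-capacity flow: source→left, listed edges, right→sink; max matching = max flow.
Augmenting path u1→v3 (+1); matched 1.
Augmenting path u2→v1 (+1); matched 2.
No augmenting path remains; maximum matching = 2.
König certificate: {u2, v3} is a vertex cover of size 2 (every listed pair touches it), so no matching can be larger.

2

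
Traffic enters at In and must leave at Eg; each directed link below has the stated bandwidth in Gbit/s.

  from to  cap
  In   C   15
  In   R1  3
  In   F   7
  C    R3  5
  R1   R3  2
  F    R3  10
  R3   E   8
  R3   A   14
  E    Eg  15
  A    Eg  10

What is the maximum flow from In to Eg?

Augment In→C→R3→E→Eg: bottleneck 5, flow now 5.
Augment In→R1→R3→E→Eg: bottleneck 2, flow now 7.
Augment In→F→R3→E→Eg: bottleneck 1, flow now 8.
Augment In→F→R3→A→Eg: bottleneck 6, flow now 14.
No augmenting path remains; maximum flow = 14.
In the residual graph, reachable from In: {In, C, R1}.
Min-cut edges: In→F (7), C→R3 (5), R1→R3 (2); capacity 7 + 5 + 2 = 14.
This cut is saturated, so no flow can exceed 14.

14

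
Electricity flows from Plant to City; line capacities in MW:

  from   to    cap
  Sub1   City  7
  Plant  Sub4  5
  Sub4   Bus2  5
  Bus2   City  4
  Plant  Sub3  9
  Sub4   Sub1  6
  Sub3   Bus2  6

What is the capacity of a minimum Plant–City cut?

9

Augment Plant→Sub4→Sub1→City: bottleneck 5, flow now 5.
Augment Plant→Sub3→Bus2→City: bottleneck 4, flow now 9.
No augmenting path remains; maximum flow = 9.
By max-flow min-cut, the minimum cut capacity equals the max flow.
In the residual graph, reachable from Plant: {Plant, Sub3, Bus2}.
Min-cut edges: Plant→Sub4 (5), Bus2→City (4); capacity 5 + 4 = 9.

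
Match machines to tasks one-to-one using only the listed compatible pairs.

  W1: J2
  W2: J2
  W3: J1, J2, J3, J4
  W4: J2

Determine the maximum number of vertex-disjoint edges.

Unit-capacity flow: source→left, listed edges, right→sink; max matching = max flow.
Augmenting path W1→J2 (+1); matched 1.
Augmenting path W3→J1 (+1); matched 2.
No augmenting path remains; maximum matching = 2.
König certificate: {W3, J2} is a vertex cover of size 2 (every listed pair touches it), so no matching can be larger.

2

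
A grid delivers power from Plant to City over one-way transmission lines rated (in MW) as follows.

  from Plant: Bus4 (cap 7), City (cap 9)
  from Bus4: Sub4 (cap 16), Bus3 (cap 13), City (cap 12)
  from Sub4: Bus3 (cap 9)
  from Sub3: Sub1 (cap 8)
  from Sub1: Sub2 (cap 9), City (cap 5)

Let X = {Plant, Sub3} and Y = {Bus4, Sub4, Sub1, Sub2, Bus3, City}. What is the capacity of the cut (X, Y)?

24

Edges leaving {Plant, Sub3}: Plant→Bus4 (7), Plant→City (9), Sub3→Sub1 (8).
Cut capacity = 7 + 9 + 8 = 24.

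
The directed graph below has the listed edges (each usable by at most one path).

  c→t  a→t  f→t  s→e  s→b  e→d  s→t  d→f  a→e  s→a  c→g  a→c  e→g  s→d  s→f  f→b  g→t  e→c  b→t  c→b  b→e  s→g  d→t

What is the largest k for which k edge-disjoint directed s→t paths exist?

Assign every edge capacity 1; by Menger, the answer equals the max flow.
Path s→t (+1); total 1.
Path s→a→t (+1); total 2.
Path s→b→t (+1); total 3.
Path s→d→t (+1); total 4.
Path s→f→t (+1); total 5.
Path s→g→t (+1); total 6.
Path s→e→c→t (+1); total 7.
No residual s→t path; max flow = 7.
Certifying cut of size 7: {s→a, s→b, s→d, s→e, s→f, s→g, s→t}.

7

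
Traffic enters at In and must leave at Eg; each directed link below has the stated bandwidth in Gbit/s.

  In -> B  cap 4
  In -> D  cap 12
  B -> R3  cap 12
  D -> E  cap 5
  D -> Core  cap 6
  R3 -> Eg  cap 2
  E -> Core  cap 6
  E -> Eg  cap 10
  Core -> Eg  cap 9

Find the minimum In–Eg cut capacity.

13

Augment In→B→R3→Eg: bottleneck 2, flow now 2.
Augment In→D→E→Eg: bottleneck 5, flow now 7.
Augment In→D→Core→Eg: bottleneck 6, flow now 13.
No augmenting path remains; maximum flow = 13.
By max-flow min-cut, the minimum cut capacity equals the max flow.
In the residual graph, reachable from In: {In, B, D, R3}.
Min-cut edges: D→E (5), D→Core (6), R3→Eg (2); capacity 5 + 6 + 2 = 13.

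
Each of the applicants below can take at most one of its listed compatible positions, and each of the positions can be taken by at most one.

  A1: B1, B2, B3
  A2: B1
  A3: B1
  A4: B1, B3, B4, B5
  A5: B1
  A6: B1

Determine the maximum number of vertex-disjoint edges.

3

Unit-capacity flow: source→left, listed edges, right→sink; max matching = max flow.
Augmenting path A1→B1 (+1); matched 1.
Augmenting path A4→B3 (+1); matched 2.
Augmenting path A2→B1→A1→B2 (+1); matched 3.
No augmenting path remains; maximum matching = 3.
König certificate: {A1, A4, B1} is a vertex cover of size 3 (every listed pair touches it), so no matching can be larger.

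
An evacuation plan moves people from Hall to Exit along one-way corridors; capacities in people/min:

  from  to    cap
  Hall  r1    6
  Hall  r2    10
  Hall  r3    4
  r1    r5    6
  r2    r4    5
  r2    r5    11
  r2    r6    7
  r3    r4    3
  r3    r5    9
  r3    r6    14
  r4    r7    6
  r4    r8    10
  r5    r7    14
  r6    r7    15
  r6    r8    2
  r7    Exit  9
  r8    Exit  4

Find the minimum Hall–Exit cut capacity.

13

Augment Hall→r1→r5→r7→Exit: bottleneck 6, flow now 6.
Augment Hall→r2→r4→r7→Exit: bottleneck 3, flow now 9.
Augment Hall→r2→r4→r8→Exit: bottleneck 2, flow now 11.
Augment Hall→r2→r6→r8→Exit: bottleneck 2, flow now 13.
No augmenting path remains; maximum flow = 13.
By max-flow min-cut, the minimum cut capacity equals the max flow.
In the residual graph, reachable from Hall: {Hall, r1, r2, r3, r4, r5, r6, r7, r8}.
Min-cut edges: r7→Exit (9), r8→Exit (4); capacity 9 + 4 = 13.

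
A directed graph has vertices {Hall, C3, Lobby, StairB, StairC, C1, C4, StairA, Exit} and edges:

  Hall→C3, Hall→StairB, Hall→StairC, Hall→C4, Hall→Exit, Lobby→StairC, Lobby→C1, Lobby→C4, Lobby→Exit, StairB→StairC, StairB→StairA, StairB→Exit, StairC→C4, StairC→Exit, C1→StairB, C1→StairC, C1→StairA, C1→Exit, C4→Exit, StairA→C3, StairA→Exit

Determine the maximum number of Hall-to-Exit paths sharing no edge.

Assign every edge capacity 1; by Menger, the answer equals the max flow.
Path Hall→Exit (+1); total 1.
Path Hall→StairB→Exit (+1); total 2.
Path Hall→StairC→Exit (+1); total 3.
Path Hall→C4→Exit (+1); total 4.
No residual Hall→Exit path; max flow = 4.
Certifying cut of size 4: {Hall→C4, Hall→Exit, Hall→StairB, Hall→StairC}.

4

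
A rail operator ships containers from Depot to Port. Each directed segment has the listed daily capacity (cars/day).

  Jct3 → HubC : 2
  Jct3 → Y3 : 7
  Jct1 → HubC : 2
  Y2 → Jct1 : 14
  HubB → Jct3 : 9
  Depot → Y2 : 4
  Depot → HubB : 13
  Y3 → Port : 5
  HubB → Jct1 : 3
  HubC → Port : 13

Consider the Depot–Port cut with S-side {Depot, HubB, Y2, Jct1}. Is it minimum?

No — its capacity is 11, but the minimum cut has capacity 9.

Given cut capacity: 9 + 2 = 11.
Augment Depot→HubB→Jct1→HubC→Port: bottleneck 2, flow now 2.
Augment Depot→HubB→Jct3→HubC→Port: bottleneck 2, flow now 4.
Augment Depot→HubB→Jct3→Y3→Port: bottleneck 5, flow now 9.
No augmenting path remains; maximum flow = 9.
In the residual graph, reachable from Depot: {Depot, HubB, Y2, Jct1, Jct3, Y3}.
Min-cut edges: Jct1→HubC (2), Jct3→HubC (2), Y3→Port (5); capacity 2 + 2 + 5 = 9.
Cut capacity 11 exceeds the max flow 9, so it is not minimum.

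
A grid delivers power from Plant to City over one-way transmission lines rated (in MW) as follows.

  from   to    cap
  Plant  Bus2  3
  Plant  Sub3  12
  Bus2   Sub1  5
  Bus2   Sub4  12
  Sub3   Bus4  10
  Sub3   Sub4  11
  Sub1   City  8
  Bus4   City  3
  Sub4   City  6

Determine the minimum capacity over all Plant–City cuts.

Augment Plant→Bus2→Sub1→City: bottleneck 3, flow now 3.
Augment Plant→Sub3→Bus4→City: bottleneck 3, flow now 6.
Augment Plant→Sub3→Sub4→City: bottleneck 6, flow now 12.
No augmenting path remains; maximum flow = 12.
By max-flow min-cut, the minimum cut capacity equals the max flow.
In the residual graph, reachable from Plant: {Plant, Sub3, Bus4, Sub4}.
Min-cut edges: Plant→Bus2 (3), Bus4→City (3), Sub4→City (6); capacity 3 + 3 + 6 = 12.

12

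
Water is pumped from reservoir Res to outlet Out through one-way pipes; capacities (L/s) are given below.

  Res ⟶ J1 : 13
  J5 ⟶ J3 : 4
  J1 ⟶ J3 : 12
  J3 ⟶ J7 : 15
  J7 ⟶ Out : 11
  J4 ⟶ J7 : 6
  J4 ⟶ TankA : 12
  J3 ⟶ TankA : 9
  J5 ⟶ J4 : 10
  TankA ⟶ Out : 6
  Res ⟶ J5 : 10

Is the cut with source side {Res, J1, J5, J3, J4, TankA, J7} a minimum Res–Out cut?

Yes — it is a minimum cut (capacity 17).

Given cut capacity: 6 + 11 = 17.
Augment Res→J1→J3→TankA→Out: bottleneck 6, flow now 6.
Augment Res→J1→J3→J7→Out: bottleneck 6, flow now 12.
Augment Res→J5→J3→J7→Out: bottleneck 4, flow now 16.
Augment Res→J5→J4→J7→Out: bottleneck 1, flow now 17.
No augmenting path remains; maximum flow = 17.
Cut capacity 17 equals the max flow, so it is a minimum cut.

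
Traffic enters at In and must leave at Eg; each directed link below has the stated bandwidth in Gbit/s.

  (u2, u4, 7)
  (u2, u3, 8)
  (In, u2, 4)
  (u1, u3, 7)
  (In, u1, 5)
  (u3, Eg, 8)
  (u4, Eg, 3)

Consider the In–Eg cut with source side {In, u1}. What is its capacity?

11

Edges leaving {In, u1}: In→u2 (4), u1→u3 (7).
Cut capacity = 4 + 7 = 11.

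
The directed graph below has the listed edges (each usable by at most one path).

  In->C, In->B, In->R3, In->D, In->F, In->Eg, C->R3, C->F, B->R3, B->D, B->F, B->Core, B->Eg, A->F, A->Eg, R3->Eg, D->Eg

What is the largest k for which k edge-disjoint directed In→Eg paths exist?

Assign every edge capacity 1; by Menger, the answer equals the max flow.
Path In→Eg (+1); total 1.
Path In→B→Eg (+1); total 2.
Path In→R3→Eg (+1); total 3.
Path In→D→Eg (+1); total 4.
No residual In→Eg path; max flow = 4.
Certifying cut of size 4: {In→B, In→D, In→Eg, R3→Eg}.

4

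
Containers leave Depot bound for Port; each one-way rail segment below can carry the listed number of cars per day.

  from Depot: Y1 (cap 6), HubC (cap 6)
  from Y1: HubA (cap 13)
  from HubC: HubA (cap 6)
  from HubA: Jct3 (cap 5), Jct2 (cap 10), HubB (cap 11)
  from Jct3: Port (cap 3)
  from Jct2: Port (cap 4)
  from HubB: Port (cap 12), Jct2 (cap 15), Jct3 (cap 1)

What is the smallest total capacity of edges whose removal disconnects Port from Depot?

Augment Depot→Y1→HubA→Jct3→Port: bottleneck 3, flow now 3.
Augment Depot→Y1→HubA→Jct2→Port: bottleneck 3, flow now 6.
Augment Depot→HubC→HubA→Jct2→Port: bottleneck 1, flow now 7.
Augment Depot→HubC→HubA→HubB→Port: bottleneck 5, flow now 12.
No augmenting path remains; maximum flow = 12.
By max-flow min-cut, the minimum cut capacity equals the max flow.
In the residual graph, reachable from Depot: {Depot}.
Min-cut edges: Depot→Y1 (6), Depot→HubC (6); capacity 6 + 6 = 12.

12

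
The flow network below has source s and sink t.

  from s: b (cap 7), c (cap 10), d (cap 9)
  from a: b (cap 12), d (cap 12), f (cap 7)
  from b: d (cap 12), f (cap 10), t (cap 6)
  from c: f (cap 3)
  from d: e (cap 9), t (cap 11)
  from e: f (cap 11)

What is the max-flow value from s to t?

16

Augment s→b→t: bottleneck 6, flow now 6.
Augment s→d→t: bottleneck 9, flow now 15.
Augment s→b→d→t: bottleneck 1, flow now 16.
No augmenting path remains; maximum flow = 16.
In the residual graph, reachable from s: {s, c, f}.
Min-cut edges: s→b (7), s→d (9); capacity 7 + 9 = 16.
This cut is saturated, so no flow can exceed 16.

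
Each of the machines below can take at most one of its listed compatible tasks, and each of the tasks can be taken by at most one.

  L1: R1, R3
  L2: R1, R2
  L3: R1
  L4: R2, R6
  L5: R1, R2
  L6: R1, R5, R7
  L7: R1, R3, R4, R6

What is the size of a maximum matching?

6

Unit-capacity flow: source→left, listed edges, right→sink; max matching = max flow.
Augmenting path L1→R1 (+1); matched 1.
Augmenting path L2→R2 (+1); matched 2.
Augmenting path L4→R6 (+1); matched 3.
Augmenting path L6→R5 (+1); matched 4.
Augmenting path L7→R3 (+1); matched 5.
Augmenting path L3→R1→L1→R3→L7→R4 (+1); matched 6.
No augmenting path remains; maximum matching = 6.
König certificate: {L1, L4, L6, L7, R1, R2} is a vertex cover of size 6 (every listed pair touches it), so no matching can be larger.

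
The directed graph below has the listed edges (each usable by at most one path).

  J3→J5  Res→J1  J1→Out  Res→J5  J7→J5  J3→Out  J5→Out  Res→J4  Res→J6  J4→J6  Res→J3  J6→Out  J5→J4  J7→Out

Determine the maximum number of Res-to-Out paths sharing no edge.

4

Assign every edge capacity 1; by Menger, the answer equals the max flow.
Path Res→J1→Out (+1); total 1.
Path Res→J3→Out (+1); total 2.
Path Res→J5→Out (+1); total 3.
Path Res→J6→Out (+1); total 4.
No residual Res→Out path; max flow = 4.
Certifying cut of size 4: {J6→Out, Res→J1, Res→J3, Res→J5}.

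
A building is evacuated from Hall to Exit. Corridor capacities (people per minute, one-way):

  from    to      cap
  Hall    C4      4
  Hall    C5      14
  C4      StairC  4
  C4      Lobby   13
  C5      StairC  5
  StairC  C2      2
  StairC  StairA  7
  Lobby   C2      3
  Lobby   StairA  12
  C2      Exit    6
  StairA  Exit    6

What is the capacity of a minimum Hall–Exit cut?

Augment Hall→C4→StairC→C2→Exit: bottleneck 2, flow now 2.
Augment Hall→C4→StairC→StairA→Exit: bottleneck 2, flow now 4.
Augment Hall→C5→StairC→StairA→Exit: bottleneck 4, flow now 8.
Augment Hall→C5→StairC→C4→Lobby→C2→Exit: bottleneck 1, flow now 9. (uses reverse residual edge)
No augmenting path remains; maximum flow = 9.
By max-flow min-cut, the minimum cut capacity equals the max flow.
In the residual graph, reachable from Hall: {Hall, C5}.
Min-cut edges: Hall→C4 (4), C5→StairC (5); capacity 4 + 5 = 9.

9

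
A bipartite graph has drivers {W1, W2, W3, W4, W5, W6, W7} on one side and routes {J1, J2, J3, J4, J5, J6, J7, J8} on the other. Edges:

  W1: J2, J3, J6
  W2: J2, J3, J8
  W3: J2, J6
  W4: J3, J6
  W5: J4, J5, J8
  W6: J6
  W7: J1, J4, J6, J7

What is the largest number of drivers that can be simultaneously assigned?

6

Unit-capacity flow: source→left, listed edges, right→sink; max matching = max flow.
Augmenting path W1→J2 (+1); matched 1.
Augmenting path W2→J3 (+1); matched 2.
Augmenting path W3→J6 (+1); matched 3.
Augmenting path W5→J4 (+1); matched 4.
Augmenting path W7→J1 (+1); matched 5.
Augmenting path W4→J3→W2→J8 (+1); matched 6.
No augmenting path remains; maximum matching = 6.
König certificate: {W2, W5, W7, J2, J3, J6} is a vertex cover of size 6 (every listed pair touches it), so no matching can be larger.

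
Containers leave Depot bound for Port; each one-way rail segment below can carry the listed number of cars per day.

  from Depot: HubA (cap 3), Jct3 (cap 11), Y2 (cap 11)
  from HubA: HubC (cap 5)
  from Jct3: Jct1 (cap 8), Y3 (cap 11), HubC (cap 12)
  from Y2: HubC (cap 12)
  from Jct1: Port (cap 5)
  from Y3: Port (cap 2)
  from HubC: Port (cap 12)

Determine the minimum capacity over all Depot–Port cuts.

Augment Depot→HubA→HubC→Port: bottleneck 3, flow now 3.
Augment Depot→Jct3→Jct1→Port: bottleneck 5, flow now 8.
Augment Depot→Jct3→Y3→Port: bottleneck 2, flow now 10.
Augment Depot→Jct3→HubC→Port: bottleneck 4, flow now 14.
Augment Depot→Y2→HubC→Port: bottleneck 5, flow now 19.
No augmenting path remains; maximum flow = 19.
By max-flow min-cut, the minimum cut capacity equals the max flow.
In the residual graph, reachable from Depot: {Depot, HubA, Jct3, Y2, Jct1, Y3, HubC}.
Min-cut edges: Jct1→Port (5), Y3→Port (2), HubC→Port (12); capacity 5 + 2 + 12 = 19.

19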